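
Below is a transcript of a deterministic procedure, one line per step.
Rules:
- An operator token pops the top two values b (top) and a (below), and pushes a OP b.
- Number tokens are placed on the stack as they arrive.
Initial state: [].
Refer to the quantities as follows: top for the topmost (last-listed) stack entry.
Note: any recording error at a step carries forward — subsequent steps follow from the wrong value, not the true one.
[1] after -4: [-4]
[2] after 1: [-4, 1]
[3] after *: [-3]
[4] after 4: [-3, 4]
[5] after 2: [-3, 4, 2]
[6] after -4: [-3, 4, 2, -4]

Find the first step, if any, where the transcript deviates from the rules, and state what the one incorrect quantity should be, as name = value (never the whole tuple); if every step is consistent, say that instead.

step 1: push -4: top = -4 -> verified
step 2: push 1: top = 1 -> confirmed correct
step 3: -4 * 1 = -4 -> this is not what the transcript shows
First incorrect step: 3; the correct value is top = -4.

step 3, top = -4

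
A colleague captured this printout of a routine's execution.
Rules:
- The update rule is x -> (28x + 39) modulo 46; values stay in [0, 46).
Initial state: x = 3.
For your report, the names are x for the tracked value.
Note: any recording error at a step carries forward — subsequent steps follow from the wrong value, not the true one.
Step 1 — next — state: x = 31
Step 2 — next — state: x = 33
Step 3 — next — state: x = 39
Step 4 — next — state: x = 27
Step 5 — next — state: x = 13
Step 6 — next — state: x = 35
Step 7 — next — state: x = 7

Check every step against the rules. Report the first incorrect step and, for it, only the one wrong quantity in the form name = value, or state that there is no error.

step 3, x = 43

Recomputing the run from the initial state:
step 1: x = 31
step 2: x = 33
step 3: x = 43
step 4: x = 1
step 5: x = 21
step 6: x = 29
step 7: x = 23
The first disagreement with the printout is at step 3, where the value should be x = 43.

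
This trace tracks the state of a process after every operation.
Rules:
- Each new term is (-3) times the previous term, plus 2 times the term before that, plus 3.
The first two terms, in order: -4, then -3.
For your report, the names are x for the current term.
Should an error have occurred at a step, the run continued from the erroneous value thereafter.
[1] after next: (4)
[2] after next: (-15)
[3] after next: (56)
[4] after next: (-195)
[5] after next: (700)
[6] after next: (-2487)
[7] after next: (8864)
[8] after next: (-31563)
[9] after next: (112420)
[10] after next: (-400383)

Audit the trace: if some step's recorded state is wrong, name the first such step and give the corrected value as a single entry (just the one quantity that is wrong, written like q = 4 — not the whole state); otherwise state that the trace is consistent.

Step 1: x = -3*(-3) + (2)*(-4) + (3) = 4 — no discrepancy.
Step 2: x = -3*(4) + (2)*(-3) + (3) = -15 — no discrepancy.
Step 3: x = -3*(-15) + (2)*(4) + (3) = 56 — no discrepancy.
Step 4: x = -3*(56) + (2)*(-15) + (3) = -195 — checks out.
Step 5: x = -3*(-195) + (2)*(56) + (3) = 700 — matches.
Step 6: x = -3*(700) + (2)*(-195) + (3) = -2487 — matches.
Step 7: x = -3*(-2487) + (2)*(700) + (3) = 8864 — consistent with the trace.
Step 8: x = -3*(8864) + (2)*(-2487) + (3) = -31563 — matches.
Step 9: x = -3*(-31563) + (2)*(8864) + (3) = 112420 — no discrepancy.
Step 10: x = -3*(112420) + (2)*(-31563) + (3) = -400383 — exactly as logged.
The whole run recomputes cleanly — no discrepancies.

no error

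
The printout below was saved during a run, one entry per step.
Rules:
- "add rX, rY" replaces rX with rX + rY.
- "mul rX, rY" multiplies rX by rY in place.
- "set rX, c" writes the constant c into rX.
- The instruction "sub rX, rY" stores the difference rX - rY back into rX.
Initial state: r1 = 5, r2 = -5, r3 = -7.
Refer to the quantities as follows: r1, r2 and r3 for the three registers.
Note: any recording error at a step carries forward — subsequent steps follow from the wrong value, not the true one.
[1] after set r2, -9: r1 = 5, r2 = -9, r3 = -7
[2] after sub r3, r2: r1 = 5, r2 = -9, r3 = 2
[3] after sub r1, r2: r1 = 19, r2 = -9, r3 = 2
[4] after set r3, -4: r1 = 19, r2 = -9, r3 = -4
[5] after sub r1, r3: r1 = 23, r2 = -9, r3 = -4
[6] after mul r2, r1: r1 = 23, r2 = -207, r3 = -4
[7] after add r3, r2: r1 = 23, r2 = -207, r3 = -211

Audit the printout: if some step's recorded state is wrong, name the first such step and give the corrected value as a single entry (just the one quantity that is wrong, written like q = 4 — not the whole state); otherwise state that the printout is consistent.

1. r2 = -9 (agrees with the printout)
2. r3 = -7 - -9 = 2 (matches)
3. r1 = 5 - -9 = 14 (the printout disagrees here)
So the first discrepancy is step 3, where the right value is r1 = 14.

step 3, r1 = 14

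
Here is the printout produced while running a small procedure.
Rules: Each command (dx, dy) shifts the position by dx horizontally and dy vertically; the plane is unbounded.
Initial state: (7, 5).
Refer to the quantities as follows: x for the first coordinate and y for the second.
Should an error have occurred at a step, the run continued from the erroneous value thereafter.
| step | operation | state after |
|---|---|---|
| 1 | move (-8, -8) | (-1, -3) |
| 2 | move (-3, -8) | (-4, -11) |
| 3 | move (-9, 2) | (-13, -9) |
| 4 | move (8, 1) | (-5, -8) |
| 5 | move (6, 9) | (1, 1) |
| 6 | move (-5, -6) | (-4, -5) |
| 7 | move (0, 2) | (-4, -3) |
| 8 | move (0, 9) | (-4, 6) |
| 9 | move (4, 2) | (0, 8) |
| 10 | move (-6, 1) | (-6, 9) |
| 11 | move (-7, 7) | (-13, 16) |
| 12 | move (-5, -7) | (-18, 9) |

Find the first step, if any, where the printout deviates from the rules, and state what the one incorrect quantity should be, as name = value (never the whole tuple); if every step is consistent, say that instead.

Recomputing the run from the initial state:
step 1: x = -1, y = -3
step 2: x = -4, y = -11
step 3: x = -13, y = -9
step 4: x = -5, y = -8
step 5: x = 1, y = 1
step 6: x = -4, y = -5
step 7: x = -4, y = -3
step 8: x = -4, y = 6
step 9: x = 0, y = 8
step 10: x = -6, y = 9
step 11: x = -13, y = 16
step 12: x = -18, y = 9
This matches the printout at every step.

no error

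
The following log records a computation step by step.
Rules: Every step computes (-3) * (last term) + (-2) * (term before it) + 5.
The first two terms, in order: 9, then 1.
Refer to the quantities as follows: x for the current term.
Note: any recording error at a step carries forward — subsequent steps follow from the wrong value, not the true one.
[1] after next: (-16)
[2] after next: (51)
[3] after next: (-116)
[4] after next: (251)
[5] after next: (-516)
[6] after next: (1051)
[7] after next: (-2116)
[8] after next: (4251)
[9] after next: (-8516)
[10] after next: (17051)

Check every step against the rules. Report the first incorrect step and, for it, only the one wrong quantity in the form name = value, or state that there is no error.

no error

Recomputing the run from the initial state:
step 1: x = -16
step 2: x = 51
step 3: x = -116
step 4: x = 251
step 5: x = -516
step 6: x = 1051
step 7: x = -2116
step 8: x = 4251
step 9: x = -8516
step 10: x = 17051
This matches the log at every step.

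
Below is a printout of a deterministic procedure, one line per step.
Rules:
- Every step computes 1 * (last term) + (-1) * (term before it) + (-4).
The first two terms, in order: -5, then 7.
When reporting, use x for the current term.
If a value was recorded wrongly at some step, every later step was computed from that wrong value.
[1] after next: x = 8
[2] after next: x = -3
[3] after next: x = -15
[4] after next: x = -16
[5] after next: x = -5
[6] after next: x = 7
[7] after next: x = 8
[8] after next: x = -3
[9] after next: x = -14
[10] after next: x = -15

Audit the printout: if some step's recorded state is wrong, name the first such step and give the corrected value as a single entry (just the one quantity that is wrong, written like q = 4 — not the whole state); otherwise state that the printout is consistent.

step 9, x = -15

step 1: x = 1*(7) + (-1)*(-5) + (-4) = 8 -> exactly as logged
step 2: x = 1*(8) + (-1)*(7) + (-4) = -3 -> consistent with the printout
step 3: x = 1*(-3) + (-1)*(8) + (-4) = -15 -> consistent with the printout
step 4: x = 1*(-15) + (-1)*(-3) + (-4) = -16 -> no discrepancy
step 5: x = 1*(-16) + (-1)*(-15) + (-4) = -5 -> checks out
step 6: x = 1*(-5) + (-1)*(-16) + (-4) = 7 -> checks out
step 7: x = 1*(7) + (-1)*(-5) + (-4) = 8 -> consistent with the printout
step 8: x = 1*(8) + (-1)*(7) + (-4) = -3 -> agrees with the printout
step 9: x = 1*(-3) + (-1)*(8) + (-4) = -15 -> this is not what the printout shows
That makes step 9 the first incorrect line — x = -15 is what it should show.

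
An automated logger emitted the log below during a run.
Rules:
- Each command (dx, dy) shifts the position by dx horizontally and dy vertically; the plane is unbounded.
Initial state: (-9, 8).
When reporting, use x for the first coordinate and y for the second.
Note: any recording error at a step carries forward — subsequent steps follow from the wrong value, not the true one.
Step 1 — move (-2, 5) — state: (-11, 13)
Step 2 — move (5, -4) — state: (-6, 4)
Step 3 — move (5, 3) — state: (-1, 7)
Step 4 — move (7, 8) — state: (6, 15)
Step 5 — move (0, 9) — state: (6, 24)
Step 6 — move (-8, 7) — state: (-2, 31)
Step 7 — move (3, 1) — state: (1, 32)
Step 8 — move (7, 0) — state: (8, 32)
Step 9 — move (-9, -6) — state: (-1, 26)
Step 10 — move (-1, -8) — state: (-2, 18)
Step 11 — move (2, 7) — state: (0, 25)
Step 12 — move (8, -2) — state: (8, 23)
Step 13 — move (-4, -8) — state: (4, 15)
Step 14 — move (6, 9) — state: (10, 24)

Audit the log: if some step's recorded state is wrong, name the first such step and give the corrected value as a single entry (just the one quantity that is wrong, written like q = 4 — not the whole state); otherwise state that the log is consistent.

step 1: x = -9 + (-2) = -11, y = 8 + (5) = 13 -> exactly as logged
step 2: x = -11 + (5) = -6, y = 13 + (-4) = 9 -> first mismatch against the log
So the first discrepancy is step 2, where the right value is y = 9.

step 2, y = 9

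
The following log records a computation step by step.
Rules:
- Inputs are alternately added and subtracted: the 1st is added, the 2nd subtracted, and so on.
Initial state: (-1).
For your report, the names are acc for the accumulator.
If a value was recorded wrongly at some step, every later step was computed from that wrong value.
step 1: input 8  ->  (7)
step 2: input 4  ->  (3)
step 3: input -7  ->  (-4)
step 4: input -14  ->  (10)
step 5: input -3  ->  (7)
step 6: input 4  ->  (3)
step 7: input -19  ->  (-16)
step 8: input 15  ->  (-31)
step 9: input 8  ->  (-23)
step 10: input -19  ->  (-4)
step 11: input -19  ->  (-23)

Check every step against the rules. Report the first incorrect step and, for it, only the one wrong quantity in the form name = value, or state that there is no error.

no error

Recomputing the run from the initial state:
step 1: acc = 7
step 2: acc = 3
step 3: acc = -4
step 4: acc = 10
step 5: acc = 7
step 6: acc = 3
step 7: acc = -16
step 8: acc = -31
step 9: acc = -23
step 10: acc = -4
step 11: acc = -23
This matches the log at every step.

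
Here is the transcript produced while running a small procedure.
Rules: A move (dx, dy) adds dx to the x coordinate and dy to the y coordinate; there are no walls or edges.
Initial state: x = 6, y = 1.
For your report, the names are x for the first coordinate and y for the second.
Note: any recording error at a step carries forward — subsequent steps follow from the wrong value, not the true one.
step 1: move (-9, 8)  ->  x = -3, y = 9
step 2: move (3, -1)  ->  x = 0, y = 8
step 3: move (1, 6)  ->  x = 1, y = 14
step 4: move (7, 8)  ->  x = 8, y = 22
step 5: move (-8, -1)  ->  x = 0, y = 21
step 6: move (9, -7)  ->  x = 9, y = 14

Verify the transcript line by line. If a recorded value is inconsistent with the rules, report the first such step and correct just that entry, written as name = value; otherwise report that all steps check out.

no error

1. x = 6 + (-9) = -3, y = 1 + (8) = 9 (consistent with the transcript)
2. x = -3 + (3) = 0, y = 9 + (-1) = 8 (same as recorded)
3. x = 0 + (1) = 1, y = 8 + (6) = 14 (in agreement)
4. x = 1 + (7) = 8, y = 14 + (8) = 22 (same as recorded)
5. x = 8 + (-8) = 0, y = 22 + (-1) = 21 (consistent with the transcript)
6. x = 0 + (9) = 9, y = 21 + (-7) = 14 (in agreement)
Nothing is out of place; the run is error-free.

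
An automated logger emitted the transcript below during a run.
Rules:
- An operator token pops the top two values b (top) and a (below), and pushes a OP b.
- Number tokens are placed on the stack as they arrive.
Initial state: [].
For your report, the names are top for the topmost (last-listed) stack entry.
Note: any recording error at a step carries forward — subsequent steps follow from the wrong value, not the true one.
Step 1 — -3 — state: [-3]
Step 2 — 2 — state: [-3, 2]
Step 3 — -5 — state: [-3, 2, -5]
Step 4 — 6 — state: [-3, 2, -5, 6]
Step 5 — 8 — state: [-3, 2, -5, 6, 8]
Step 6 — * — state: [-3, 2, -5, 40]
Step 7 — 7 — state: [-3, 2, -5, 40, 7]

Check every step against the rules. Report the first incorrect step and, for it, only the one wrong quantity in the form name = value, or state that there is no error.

step 6, top = 48

Step 1: push -3: top = -3 — agrees with the transcript.
Step 2: push 2: top = 2 — matches.
Step 3: push -5: top = -5 — in agreement.
Step 4: push 6: top = 6 — consistent with the transcript.
Step 5: push 8: top = 8 — matches.
Step 6: 6 * 8 = 48 — first mismatch against the transcript.
Step 6 is the first one off; corrected, top = 48.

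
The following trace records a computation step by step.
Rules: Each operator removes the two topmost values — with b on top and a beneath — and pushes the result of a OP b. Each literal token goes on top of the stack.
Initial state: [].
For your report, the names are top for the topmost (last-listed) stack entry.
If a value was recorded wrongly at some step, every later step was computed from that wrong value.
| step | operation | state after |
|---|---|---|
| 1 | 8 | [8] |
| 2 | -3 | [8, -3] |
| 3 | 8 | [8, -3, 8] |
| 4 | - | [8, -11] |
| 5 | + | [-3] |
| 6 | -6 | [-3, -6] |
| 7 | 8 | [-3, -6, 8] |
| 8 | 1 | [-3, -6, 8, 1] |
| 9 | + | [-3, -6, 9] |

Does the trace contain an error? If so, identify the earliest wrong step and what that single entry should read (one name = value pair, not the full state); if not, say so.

Recomputing the run from the initial state:
step 1: [8]
step 2: [8, -3]
step 3: [8, -3, 8]
step 4: [8, -11]
step 5: [-3]
step 6: [-3, -6]
step 7: [-3, -6, 8]
step 8: [-3, -6, 8, 1]
step 9: [-3, -6, 9]
This matches the trace at every step.

no error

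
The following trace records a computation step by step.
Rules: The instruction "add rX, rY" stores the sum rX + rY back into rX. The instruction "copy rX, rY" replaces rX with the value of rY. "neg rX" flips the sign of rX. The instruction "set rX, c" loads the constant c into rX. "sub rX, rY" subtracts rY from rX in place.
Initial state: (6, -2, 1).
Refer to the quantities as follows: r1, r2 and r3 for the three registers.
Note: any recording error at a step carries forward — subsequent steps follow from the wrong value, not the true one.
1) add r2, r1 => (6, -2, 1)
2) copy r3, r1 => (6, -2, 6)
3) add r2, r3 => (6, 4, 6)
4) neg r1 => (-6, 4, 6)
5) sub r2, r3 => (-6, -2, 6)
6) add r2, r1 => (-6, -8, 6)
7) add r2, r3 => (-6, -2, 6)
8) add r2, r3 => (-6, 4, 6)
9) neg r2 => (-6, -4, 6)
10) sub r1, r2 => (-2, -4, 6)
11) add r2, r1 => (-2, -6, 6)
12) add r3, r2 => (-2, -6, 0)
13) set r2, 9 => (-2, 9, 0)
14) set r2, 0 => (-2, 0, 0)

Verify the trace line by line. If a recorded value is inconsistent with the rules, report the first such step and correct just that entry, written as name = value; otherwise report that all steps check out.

step 1, r2 = 4

Step 1: r2 = -2 + 6 = 4 — this is not what the trace shows.
First incorrect step: 1; the correct value is r2 = 4.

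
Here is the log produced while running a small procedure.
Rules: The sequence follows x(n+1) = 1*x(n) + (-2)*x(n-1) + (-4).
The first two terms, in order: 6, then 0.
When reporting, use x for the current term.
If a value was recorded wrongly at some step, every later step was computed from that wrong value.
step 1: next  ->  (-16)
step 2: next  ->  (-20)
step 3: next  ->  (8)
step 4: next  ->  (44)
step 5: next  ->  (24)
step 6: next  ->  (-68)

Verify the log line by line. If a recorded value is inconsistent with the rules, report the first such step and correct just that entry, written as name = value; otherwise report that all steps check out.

Recomputing the run from the initial state:
step 1: x = -16
step 2: x = -20
step 3: x = 8
step 4: x = 44
step 5: x = 24
step 6: x = -68
This matches the log at every step.

no error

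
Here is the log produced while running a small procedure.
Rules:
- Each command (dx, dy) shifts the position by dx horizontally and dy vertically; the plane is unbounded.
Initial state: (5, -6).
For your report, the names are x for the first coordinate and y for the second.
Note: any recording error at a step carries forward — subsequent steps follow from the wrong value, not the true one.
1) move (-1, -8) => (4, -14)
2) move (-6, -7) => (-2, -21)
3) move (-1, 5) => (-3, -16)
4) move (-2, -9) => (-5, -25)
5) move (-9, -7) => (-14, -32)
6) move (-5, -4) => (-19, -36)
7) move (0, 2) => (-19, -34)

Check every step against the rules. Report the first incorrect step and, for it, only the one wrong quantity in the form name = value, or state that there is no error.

1. x = 5 + (-1) = 4, y = -6 + (-8) = -14 (agrees with the log)
2. x = 4 + (-6) = -2, y = -14 + (-7) = -21 (in agreement)
3. x = -2 + (-1) = -3, y = -21 + (5) = -16 (checks out)
4. x = -3 + (-2) = -5, y = -16 + (-9) = -25 (agrees with the log)
5. x = -5 + (-9) = -14, y = -25 + (-7) = -32 (exactly as logged)
6. x = -14 + (-5) = -19, y = -32 + (-4) = -36 (exactly as logged)
7. x = -19 + (0) = -19, y = -36 + (2) = -34 (verified)
Every step is consistent.

no error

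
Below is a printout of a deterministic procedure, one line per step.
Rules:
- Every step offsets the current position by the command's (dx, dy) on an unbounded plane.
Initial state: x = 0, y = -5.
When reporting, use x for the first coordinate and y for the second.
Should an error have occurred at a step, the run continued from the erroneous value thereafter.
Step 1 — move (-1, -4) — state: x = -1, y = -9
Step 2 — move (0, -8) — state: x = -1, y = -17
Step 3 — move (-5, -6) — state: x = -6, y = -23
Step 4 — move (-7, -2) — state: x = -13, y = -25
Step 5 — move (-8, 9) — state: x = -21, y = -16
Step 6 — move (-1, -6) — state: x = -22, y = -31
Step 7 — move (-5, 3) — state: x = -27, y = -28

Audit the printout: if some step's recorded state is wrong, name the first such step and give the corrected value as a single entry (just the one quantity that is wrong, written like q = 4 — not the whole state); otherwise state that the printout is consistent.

Step 1: x = 0 + (-1) = -1, y = -5 + (-4) = -9 — consistent with the printout.
Step 2: x = -1 + (0) = -1, y = -9 + (-8) = -17 — in agreement.
Step 3: x = -1 + (-5) = -6, y = -17 + (-6) = -23 — consistent with the printout.
Step 4: x = -6 + (-7) = -13, y = -23 + (-2) = -25 — consistent with the printout.
Step 5: x = -13 + (-8) = -21, y = -25 + (9) = -16 — matches.
Step 6: x = -21 + (-1) = -22, y = -16 + (-6) = -22 — this is not what the printout shows.
First deviation found at step 6; the corrected entry is y = -22.

step 6, y = -22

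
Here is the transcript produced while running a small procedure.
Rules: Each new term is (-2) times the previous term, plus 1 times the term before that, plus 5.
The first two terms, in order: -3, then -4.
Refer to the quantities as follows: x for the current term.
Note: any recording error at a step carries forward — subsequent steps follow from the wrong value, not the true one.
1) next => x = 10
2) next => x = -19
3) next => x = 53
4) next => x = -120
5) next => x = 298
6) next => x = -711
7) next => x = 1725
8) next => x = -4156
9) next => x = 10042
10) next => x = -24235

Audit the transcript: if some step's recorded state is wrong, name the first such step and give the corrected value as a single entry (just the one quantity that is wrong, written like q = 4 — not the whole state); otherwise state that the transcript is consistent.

Recomputing the run from the initial state:
step 1: x = 10
step 2: x = -19
step 3: x = 53
step 4: x = -120
step 5: x = 298
step 6: x = -711
step 7: x = 1725
step 8: x = -4156
step 9: x = 10042
step 10: x = -24235
This matches the transcript at every step.

no error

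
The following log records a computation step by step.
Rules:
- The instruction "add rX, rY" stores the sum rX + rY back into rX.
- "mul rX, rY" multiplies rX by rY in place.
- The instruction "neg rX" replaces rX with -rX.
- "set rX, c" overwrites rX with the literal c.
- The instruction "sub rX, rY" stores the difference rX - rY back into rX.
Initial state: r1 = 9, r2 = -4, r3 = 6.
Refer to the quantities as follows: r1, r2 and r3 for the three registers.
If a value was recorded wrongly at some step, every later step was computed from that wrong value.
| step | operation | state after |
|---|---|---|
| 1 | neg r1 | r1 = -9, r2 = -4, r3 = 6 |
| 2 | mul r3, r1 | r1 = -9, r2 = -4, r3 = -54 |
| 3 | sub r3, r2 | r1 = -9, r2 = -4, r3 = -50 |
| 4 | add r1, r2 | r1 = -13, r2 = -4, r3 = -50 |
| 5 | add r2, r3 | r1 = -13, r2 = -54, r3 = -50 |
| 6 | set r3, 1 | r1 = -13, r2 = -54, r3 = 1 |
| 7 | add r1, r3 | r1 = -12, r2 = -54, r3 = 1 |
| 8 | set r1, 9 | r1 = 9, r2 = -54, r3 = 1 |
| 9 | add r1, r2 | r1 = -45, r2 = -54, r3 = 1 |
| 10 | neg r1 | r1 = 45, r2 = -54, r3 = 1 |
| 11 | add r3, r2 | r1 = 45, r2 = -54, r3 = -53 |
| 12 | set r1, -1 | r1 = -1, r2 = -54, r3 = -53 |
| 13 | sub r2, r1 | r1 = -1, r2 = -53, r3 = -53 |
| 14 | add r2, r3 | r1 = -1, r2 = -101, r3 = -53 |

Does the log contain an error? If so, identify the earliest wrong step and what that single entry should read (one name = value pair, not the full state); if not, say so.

step 14, r2 = -106

Recomputing the run from the initial state:
step 1: r1 = -9, r2 = -4, r3 = 6
step 2: r1 = -9, r2 = -4, r3 = -54
step 3: r1 = -9, r2 = -4, r3 = -50
step 4: r1 = -13, r2 = -4, r3 = -50
step 5: r1 = -13, r2 = -54, r3 = -50
step 6: r1 = -13, r2 = -54, r3 = 1
step 7: r1 = -12, r2 = -54, r3 = 1
step 8: r1 = 9, r2 = -54, r3 = 1
step 9: r1 = -45, r2 = -54, r3 = 1
step 10: r1 = 45, r2 = -54, r3 = 1
step 11: r1 = 45, r2 = -54, r3 = -53
step 12: r1 = -1, r2 = -54, r3 = -53
step 13: r1 = -1, r2 = -53, r3 = -53
step 14: r1 = -1, r2 = -106, r3 = -53
The first disagreement with the log is at step 14, where the value should be r2 = -106.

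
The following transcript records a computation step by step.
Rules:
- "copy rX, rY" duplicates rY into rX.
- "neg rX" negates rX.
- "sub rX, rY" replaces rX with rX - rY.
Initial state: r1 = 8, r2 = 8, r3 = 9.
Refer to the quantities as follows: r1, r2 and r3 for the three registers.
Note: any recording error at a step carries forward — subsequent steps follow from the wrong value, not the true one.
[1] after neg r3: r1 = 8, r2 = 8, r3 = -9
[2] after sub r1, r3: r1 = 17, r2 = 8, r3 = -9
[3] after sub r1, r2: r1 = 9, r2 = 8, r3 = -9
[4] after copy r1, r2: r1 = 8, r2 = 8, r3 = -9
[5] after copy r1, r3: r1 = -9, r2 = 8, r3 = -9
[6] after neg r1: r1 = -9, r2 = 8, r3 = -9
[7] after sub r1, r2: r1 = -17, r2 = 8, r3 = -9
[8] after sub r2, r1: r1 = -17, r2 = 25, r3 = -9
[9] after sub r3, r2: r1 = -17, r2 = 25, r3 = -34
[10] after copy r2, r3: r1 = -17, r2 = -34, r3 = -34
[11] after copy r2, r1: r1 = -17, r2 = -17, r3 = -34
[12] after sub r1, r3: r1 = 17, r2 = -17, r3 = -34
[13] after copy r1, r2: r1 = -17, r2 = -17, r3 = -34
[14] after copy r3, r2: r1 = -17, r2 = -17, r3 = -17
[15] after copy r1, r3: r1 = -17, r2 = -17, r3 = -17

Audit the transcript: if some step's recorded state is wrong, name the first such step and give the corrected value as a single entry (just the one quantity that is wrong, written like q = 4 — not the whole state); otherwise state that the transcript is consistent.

step 6, r1 = 9

Recomputing the run from the initial state:
step 1: r1 = 8, r2 = 8, r3 = -9
step 2: r1 = 17, r2 = 8, r3 = -9
step 3: r1 = 9, r2 = 8, r3 = -9
step 4: r1 = 8, r2 = 8, r3 = -9
step 5: r1 = -9, r2 = 8, r3 = -9
step 6: r1 = 9, r2 = 8, r3 = -9
step 7: r1 = 1, r2 = 8, r3 = -9
step 8: r1 = 1, r2 = 7, r3 = -9
step 9: r1 = 1, r2 = 7, r3 = -16
step 10: r1 = 1, r2 = -16, r3 = -16
step 11: r1 = 1, r2 = 1, r3 = -16
step 12: r1 = 17, r2 = 1, r3 = -16
step 13: r1 = 1, r2 = 1, r3 = -16
step 14: r1 = 1, r2 = 1, r3 = 1
step 15: r1 = 1, r2 = 1, r3 = 1
The first disagreement with the transcript is at step 6, where the value should be r1 = 9.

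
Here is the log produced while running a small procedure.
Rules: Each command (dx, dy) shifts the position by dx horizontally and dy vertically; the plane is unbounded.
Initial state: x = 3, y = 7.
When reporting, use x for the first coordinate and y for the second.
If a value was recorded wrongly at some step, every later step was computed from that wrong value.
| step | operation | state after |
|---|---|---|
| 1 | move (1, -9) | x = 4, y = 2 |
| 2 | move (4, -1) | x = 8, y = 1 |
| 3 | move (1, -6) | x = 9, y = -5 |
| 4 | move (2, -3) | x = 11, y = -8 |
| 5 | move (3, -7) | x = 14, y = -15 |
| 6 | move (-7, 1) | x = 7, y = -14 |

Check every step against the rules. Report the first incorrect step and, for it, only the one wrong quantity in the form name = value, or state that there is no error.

1. x = 3 + (1) = 4, y = 7 + (-9) = -2 (the entry is off here)
That makes step 1 the first incorrect line — y = -2 is what it should show.

step 1, y = -2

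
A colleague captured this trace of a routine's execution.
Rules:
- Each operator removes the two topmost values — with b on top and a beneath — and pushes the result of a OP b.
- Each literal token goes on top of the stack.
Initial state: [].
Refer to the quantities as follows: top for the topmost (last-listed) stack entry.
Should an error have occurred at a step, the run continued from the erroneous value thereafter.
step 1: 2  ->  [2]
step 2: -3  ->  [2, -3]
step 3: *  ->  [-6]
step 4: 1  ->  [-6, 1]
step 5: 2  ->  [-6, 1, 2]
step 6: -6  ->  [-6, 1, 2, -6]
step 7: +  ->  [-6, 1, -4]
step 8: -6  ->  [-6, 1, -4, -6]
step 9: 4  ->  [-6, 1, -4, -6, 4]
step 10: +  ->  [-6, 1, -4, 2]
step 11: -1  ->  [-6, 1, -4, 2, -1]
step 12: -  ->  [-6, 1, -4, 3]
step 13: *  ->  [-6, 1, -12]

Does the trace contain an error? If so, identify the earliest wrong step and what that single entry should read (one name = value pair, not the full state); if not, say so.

step 10, top = -2

Recomputing the run from the initial state:
step 1: [2]
step 2: [2, -3]
step 3: [-6]
step 4: [-6, 1]
step 5: [-6, 1, 2]
step 6: [-6, 1, 2, -6]
step 7: [-6, 1, -4]
step 8: [-6, 1, -4, -6]
step 9: [-6, 1, -4, -6, 4]
step 10: [-6, 1, -4, -2]
step 11: [-6, 1, -4, -2, -1]
step 12: [-6, 1, -4, -1]
step 13: [-6, 1, 4]
The first disagreement with the trace is at step 10, where the value should be top = -2.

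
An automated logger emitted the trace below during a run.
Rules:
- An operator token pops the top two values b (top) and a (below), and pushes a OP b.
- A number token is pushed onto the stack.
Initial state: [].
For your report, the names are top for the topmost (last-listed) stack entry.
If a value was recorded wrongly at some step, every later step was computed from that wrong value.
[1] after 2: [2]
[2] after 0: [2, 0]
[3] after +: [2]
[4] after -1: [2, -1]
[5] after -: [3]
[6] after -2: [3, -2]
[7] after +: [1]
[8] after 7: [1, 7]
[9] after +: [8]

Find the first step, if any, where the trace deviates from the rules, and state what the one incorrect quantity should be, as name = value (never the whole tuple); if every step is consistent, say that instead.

no error

Recomputing the run from the initial state:
step 1: [2]
step 2: [2, 0]
step 3: [2]
step 4: [2, -1]
step 5: [3]
step 6: [3, -2]
step 7: [1]
step 8: [1, 7]
step 9: [8]
This matches the trace at every step.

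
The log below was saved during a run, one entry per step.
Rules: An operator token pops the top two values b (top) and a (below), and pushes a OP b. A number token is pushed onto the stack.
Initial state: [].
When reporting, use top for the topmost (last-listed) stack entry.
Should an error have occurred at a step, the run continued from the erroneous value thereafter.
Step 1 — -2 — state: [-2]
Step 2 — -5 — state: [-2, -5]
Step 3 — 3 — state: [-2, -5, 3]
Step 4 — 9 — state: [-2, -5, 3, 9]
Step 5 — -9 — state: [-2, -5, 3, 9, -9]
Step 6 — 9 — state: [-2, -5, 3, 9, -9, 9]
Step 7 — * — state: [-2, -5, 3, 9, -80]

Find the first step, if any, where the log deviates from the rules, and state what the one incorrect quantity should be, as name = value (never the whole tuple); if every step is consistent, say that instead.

step 7, top = -81

step 1: push -2: top = -2 -> confirmed correct
step 2: push -5: top = -5 -> in agreement
step 3: push 3: top = 3 -> matches
step 4: push 9: top = 9 -> agrees with the log
step 5: push -9: top = -9 -> same as recorded
step 6: push 9: top = 9 -> exactly as logged
step 7: -9 * 9 = -81 -> the log disagrees here
Conclusion: step 7 carries the first error; the entry should be top = -81.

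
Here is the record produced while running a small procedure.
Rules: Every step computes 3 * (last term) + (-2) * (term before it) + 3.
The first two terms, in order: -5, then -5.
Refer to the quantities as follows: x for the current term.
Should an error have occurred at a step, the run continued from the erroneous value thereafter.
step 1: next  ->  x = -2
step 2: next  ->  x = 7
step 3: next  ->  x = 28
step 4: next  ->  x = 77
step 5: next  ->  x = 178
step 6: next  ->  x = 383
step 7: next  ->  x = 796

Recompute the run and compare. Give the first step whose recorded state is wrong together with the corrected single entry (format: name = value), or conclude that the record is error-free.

Step 1: x = 3*(-5) + (-2)*(-5) + (3) = -2 — agrees with the record.
Step 2: x = 3*(-2) + (-2)*(-5) + (3) = 7 — consistent with the record.
Step 3: x = 3*(7) + (-2)*(-2) + (3) = 28 — consistent with the record.
Step 4: x = 3*(28) + (-2)*(7) + (3) = 73 — first mismatch against the record.
Step 4 is the first one off; corrected, x = 73.

step 4, x = 73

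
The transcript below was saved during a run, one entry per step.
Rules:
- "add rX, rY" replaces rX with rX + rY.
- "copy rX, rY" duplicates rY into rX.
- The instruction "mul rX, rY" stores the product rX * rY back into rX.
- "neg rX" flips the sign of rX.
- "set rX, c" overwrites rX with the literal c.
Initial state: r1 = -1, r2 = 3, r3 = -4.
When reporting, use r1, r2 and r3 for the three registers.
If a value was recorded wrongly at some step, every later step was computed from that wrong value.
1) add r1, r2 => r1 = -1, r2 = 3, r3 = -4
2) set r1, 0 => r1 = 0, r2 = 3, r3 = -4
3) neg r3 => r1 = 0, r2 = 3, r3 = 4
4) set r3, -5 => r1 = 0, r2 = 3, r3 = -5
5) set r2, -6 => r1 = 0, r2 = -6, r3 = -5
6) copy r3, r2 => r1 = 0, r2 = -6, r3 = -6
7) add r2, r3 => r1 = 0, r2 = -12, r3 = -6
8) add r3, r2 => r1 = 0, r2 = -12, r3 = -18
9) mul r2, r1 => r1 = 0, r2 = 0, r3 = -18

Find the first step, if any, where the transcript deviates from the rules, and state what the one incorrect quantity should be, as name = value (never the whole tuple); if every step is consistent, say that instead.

Recomputing the run from the initial state:
step 1: r1 = 2, r2 = 3, r3 = -4
step 2: r1 = 0, r2 = 3, r3 = -4
step 3: r1 = 0, r2 = 3, r3 = 4
step 4: r1 = 0, r2 = 3, r3 = -5
step 5: r1 = 0, r2 = -6, r3 = -5
step 6: r1 = 0, r2 = -6, r3 = -6
step 7: r1 = 0, r2 = -12, r3 = -6
step 8: r1 = 0, r2 = -12, r3 = -18
step 9: r1 = 0, r2 = 0, r3 = -18
The first disagreement with the transcript is at step 1, where the value should be r1 = 2.

step 1, r1 = 2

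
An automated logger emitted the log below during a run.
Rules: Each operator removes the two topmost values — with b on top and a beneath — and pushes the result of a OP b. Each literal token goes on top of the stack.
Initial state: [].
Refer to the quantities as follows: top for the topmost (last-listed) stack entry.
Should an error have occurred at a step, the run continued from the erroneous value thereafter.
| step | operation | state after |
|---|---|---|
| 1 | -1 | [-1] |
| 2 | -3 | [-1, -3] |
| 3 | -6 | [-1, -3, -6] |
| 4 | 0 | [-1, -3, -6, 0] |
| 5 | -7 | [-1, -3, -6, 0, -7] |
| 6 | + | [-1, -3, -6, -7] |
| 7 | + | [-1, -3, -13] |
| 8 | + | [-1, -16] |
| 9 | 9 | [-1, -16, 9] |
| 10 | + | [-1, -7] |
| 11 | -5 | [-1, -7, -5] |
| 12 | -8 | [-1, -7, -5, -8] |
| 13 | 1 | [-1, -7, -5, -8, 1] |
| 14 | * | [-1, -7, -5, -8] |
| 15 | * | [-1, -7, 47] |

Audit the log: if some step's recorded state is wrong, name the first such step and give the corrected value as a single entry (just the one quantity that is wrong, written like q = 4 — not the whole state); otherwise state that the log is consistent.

1. push -1: top = -1 (exactly as logged)
2. push -3: top = -3 (agrees with the log)
3. push -6: top = -6 (checks out)
4. push 0: top = 0 (consistent with the log)
5. push -7: top = -7 (matches)
6. 0 + -7 = -7 (consistent with the log)
7. -6 + -7 = -13 (in agreement)
8. -3 + -13 = -16 (confirmed correct)
9. push 9: top = 9 (same as recorded)
10. -16 + 9 = -7 (verified)
11. push -5: top = -5 (confirmed correct)
12. push -8: top = -8 (checks out)
13. push 1: top = 1 (matches)
14. -8 * 1 = -8 (no discrepancy)
15. -5 * -8 = 40 (a discrepancy with the log)
That makes step 15 the first incorrect line — top = 40 is what it should show.

step 15, top = 40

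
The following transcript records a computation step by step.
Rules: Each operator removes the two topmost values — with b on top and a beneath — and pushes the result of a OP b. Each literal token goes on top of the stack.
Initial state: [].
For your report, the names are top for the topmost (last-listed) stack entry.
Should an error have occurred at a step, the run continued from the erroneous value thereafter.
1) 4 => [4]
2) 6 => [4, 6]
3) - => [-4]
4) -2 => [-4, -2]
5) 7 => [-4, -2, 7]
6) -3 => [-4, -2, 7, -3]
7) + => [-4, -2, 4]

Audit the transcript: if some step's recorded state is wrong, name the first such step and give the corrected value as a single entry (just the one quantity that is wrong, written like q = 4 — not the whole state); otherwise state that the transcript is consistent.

Step 1: push 4: top = 4 — verified.
Step 2: push 6: top = 6 — agrees with the transcript.
Step 3: 4 - 6 = -2 — the entry is off here.
So the first discrepancy is step 3, where the right value is top = -2.

step 3, top = -2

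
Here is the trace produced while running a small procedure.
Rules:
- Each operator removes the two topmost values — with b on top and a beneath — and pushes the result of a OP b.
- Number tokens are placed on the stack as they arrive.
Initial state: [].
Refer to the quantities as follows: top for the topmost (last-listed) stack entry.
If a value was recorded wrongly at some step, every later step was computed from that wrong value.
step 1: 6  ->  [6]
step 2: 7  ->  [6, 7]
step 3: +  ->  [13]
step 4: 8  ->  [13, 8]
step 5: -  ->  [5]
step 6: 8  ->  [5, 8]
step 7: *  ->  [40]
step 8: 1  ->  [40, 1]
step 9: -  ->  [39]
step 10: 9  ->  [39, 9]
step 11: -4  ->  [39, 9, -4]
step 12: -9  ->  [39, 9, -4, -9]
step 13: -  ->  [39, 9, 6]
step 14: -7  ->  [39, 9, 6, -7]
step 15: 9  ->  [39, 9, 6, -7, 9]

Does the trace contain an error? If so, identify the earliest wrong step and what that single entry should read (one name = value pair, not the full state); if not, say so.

Recomputing the run from the initial state:
step 1: [6]
step 2: [6, 7]
step 3: [13]
step 4: [13, 8]
step 5: [5]
step 6: [5, 8]
step 7: [40]
step 8: [40, 1]
step 9: [39]
step 10: [39, 9]
step 11: [39, 9, -4]
step 12: [39, 9, -4, -9]
step 13: [39, 9, 5]
step 14: [39, 9, 5, -7]
step 15: [39, 9, 5, -7, 9]
The first disagreement with the trace is at step 13, where the value should be top = 5.

step 13, top = 5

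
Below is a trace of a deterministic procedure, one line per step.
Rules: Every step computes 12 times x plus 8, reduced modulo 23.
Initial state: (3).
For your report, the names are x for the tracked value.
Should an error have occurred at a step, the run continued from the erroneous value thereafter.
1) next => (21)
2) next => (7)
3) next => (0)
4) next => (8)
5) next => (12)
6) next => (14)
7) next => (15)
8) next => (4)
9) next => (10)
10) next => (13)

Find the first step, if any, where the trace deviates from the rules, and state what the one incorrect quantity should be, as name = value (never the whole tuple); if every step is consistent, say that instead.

no error

Recomputing the run from the initial state:
step 1: x = 21
step 2: x = 7
step 3: x = 0
step 4: x = 8
step 5: x = 12
step 6: x = 14
step 7: x = 15
step 8: x = 4
step 9: x = 10
step 10: x = 13
This matches the trace at every step.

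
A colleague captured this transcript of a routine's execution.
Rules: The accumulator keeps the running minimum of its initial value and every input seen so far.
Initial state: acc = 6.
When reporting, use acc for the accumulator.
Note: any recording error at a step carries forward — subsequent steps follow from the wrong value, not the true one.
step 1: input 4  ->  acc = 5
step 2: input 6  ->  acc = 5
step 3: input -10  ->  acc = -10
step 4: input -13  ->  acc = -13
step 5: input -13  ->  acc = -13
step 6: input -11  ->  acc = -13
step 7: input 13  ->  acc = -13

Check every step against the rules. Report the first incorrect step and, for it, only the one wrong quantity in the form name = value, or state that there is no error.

step 1, acc = 4

1. acc = min(6, 4) = 4 (the recorded entry deviates here)
Conclusion: step 1 carries the first error; the entry should be acc = 4.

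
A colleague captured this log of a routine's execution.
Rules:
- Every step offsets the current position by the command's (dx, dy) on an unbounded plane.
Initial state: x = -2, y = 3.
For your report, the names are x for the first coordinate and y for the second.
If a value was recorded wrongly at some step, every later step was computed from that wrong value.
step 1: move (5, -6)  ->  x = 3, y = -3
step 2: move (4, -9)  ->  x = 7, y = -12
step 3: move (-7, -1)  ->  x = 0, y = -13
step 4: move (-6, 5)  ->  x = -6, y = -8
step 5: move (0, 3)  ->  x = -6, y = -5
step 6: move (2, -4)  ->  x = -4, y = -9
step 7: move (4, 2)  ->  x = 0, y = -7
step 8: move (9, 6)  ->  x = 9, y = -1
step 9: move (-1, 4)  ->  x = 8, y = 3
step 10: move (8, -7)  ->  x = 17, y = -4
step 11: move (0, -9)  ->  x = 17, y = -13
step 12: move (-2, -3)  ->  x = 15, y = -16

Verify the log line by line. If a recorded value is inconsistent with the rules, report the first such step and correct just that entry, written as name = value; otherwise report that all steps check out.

Recomputing the run from the initial state:
step 1: x = 3, y = -3
step 2: x = 7, y = -12
step 3: x = 0, y = -13
step 4: x = -6, y = -8
step 5: x = -6, y = -5
step 6: x = -4, y = -9
step 7: x = 0, y = -7
step 8: x = 9, y = -1
step 9: x = 8, y = 3
step 10: x = 16, y = -4
step 11: x = 16, y = -13
step 12: x = 14, y = -16
The first disagreement with the log is at step 10, where the value should be x = 16.

step 10, x = 16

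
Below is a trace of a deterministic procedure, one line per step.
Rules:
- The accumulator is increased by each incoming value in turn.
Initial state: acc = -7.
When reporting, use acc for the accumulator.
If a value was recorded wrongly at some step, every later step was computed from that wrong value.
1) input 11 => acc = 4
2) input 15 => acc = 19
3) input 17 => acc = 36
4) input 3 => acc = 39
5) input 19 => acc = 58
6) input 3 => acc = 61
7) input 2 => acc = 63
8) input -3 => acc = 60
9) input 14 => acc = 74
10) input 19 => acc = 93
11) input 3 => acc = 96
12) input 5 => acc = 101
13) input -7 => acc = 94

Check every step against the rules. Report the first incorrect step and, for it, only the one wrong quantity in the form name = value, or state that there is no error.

no error

Recomputing the run from the initial state:
step 1: acc = 4
step 2: acc = 19
step 3: acc = 36
step 4: acc = 39
step 5: acc = 58
step 6: acc = 61
step 7: acc = 63
step 8: acc = 60
step 9: acc = 74
step 10: acc = 93
step 11: acc = 96
step 12: acc = 101
step 13: acc = 94
This matches the trace at every step.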